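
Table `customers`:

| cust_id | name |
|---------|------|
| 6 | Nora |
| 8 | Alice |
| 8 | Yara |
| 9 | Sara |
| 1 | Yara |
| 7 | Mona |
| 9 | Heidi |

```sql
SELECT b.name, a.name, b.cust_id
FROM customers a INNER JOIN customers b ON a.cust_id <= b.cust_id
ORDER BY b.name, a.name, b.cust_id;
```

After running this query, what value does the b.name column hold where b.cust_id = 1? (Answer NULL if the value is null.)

INNER JOIN keeps only pairs where the ON condition holds.
Matching on a.cust_id <= b.cust_id.
Matched pairs: 30.

Yara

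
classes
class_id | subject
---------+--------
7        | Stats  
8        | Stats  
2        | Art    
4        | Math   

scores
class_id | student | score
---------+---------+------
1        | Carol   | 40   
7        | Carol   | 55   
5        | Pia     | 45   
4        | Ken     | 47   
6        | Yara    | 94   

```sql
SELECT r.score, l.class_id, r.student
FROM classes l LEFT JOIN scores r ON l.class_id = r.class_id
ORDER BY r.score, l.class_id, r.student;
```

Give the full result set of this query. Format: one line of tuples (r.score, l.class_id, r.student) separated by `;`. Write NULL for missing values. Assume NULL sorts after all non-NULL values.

LEFT JOIN keeps every row from `classes`; unmatched rows get NULL for `scores`'s columns.
Matching on l.class_id = r.class_id.
- l[0] class_id=7 → 1 match(es) in r → 1 row(s).
- l[1] class_id=8 → no match; kept with NULLs on the r side.
- l[2] class_id=2 → no match; kept with NULLs on the r side.
- l[3] class_id=4 → 1 match(es) in r → 1 row(s).
After projecting and ordering:
r.score | l.class_id | r.student
47 | 4 | Ken
55 | 7 | Carol
NULL | 2 | NULL
NULL | 8 | NULL

(47, 4, Ken); (55, 7, Carol); (NULL, 2, NULL); (NULL, 8, NULL)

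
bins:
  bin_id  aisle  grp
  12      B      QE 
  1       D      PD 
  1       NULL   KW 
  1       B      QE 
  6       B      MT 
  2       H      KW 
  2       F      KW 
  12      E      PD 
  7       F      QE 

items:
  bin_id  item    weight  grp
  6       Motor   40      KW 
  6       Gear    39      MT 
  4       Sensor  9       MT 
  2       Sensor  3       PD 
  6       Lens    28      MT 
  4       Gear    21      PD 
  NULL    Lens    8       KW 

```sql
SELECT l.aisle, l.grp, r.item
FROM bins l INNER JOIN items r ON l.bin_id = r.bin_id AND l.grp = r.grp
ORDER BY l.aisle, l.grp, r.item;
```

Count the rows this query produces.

INNER JOIN keeps only pairs where the ON condition holds.
Matching on l.bin_id = r.bin_id AND l.grp = r.grp. A NULL in a compared column never satisfies the condition.
- l row (bin_id=12, grp=QE): no match → dropped.
- l row (bin_id=1, grp=PD): no match → dropped.
- l row (bin_id=1, grp=KW): no match → dropped.
- l row (bin_id=1, grp=QE): no match → dropped.
- l row (bin_id=6, grp=MT): matches 2 r row(s) → 2 output row(s).
- l row (bin_id=2, grp=KW): no match → dropped.
- l row (bin_id=2, grp=KW): no match → dropped.
- l row (bin_id=12, grp=PD): no match → dropped.
- l row (bin_id=7, grp=QE): no match → dropped.
Total: 2 rows.

2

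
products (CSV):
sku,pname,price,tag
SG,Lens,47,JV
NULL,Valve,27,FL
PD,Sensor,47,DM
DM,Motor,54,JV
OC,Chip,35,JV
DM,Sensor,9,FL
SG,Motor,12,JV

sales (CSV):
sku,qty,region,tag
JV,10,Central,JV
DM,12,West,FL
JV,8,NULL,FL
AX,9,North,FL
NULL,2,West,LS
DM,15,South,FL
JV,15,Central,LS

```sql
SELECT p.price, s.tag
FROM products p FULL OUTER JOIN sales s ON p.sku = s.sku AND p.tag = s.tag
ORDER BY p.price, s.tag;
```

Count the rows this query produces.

13

FULL OUTER JOIN keeps every row from both sides; unmatched rows get NULL for the other side's columns.
Matching on p.sku = s.sku AND p.tag = s.tag. A NULL in a compared column never satisfies the condition.
Matched pairs: 2; unmatched p rows kept: 6; unmatched s rows kept: 5.
Total: 2 matched + 11 padded = 13 rows.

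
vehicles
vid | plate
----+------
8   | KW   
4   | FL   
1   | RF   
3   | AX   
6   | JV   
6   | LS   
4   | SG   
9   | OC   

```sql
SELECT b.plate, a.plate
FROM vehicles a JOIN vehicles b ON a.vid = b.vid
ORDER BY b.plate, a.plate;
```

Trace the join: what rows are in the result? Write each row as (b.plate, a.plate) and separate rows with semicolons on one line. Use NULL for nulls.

(AX, AX); (FL, FL); (FL, SG); (JV, JV); (JV, LS); (KW, KW); (LS, JV); (LS, LS); (OC, OC); (RF, RF); (SG, FL); (SG, SG)

INNER JOIN keeps only pairs where the ON condition holds.
Matching on a.vid = b.vid.
- vid=8: 1 matching b row(s), so 1 row(s) emitted.
- vid=4: 2 matching b row(s), so 2 row(s) emitted.
- vid=1: 1 matching b row(s), so 1 row(s) emitted.
- vid=3: 1 matching b row(s), so 1 row(s) emitted.
- vid=6: 2 matching b row(s), so 2 row(s) emitted.
- vid=6: 2 matching b row(s), so 2 row(s) emitted.
- vid=4: 2 matching b row(s), so 2 row(s) emitted.
- vid=9: 1 matching b row(s), so 1 row(s) emitted.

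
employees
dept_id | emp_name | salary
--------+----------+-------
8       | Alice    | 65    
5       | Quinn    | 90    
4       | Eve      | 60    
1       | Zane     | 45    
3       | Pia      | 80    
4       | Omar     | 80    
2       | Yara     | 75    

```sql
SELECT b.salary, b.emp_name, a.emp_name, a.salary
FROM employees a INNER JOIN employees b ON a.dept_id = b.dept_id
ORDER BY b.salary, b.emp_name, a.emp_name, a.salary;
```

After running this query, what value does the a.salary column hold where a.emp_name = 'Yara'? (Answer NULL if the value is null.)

75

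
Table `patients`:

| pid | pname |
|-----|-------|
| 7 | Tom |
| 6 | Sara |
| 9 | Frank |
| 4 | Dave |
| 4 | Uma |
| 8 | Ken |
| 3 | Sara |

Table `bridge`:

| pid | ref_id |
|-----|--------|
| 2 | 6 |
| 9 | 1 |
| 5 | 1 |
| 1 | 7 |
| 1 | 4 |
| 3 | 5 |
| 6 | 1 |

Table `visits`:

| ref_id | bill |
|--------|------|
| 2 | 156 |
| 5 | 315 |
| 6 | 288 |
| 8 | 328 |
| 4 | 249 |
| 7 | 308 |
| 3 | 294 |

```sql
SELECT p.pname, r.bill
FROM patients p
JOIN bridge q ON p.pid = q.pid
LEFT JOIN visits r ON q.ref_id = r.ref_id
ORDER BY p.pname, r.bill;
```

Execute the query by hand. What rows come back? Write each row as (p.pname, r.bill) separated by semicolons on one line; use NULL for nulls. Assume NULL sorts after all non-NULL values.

Evaluate left to right. First `patients p INNER JOIN bridge q` on pid: 3 row(s).
Then LEFT JOIN `visits r` on ref_id: each of those 3 rows is kept; rows whose q.ref_id has no match in r get NULL for r's columns.

(Frank, NULL); (Sara, 315); (Sara, NULL)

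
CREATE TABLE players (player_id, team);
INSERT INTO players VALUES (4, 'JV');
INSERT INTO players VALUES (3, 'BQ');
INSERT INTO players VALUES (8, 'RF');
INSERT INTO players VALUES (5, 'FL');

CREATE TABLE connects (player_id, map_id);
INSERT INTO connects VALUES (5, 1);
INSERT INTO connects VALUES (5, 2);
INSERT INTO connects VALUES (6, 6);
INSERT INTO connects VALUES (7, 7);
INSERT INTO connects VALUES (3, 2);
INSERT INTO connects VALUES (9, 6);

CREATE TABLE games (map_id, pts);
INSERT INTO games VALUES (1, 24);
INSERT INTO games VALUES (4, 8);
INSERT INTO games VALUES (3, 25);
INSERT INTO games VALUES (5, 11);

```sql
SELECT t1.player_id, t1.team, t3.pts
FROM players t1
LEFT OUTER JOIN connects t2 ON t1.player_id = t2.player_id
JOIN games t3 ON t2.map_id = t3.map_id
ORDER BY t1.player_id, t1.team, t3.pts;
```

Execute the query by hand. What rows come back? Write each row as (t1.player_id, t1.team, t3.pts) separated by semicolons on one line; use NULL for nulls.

Evaluate left to right. First `players t1 LEFT JOIN connects t2` on player_id: 5 row(s).
Then INNER JOIN `games t3` on map_id: keep only rows whose t2.map_id appears in t3.

(5, FL, 24)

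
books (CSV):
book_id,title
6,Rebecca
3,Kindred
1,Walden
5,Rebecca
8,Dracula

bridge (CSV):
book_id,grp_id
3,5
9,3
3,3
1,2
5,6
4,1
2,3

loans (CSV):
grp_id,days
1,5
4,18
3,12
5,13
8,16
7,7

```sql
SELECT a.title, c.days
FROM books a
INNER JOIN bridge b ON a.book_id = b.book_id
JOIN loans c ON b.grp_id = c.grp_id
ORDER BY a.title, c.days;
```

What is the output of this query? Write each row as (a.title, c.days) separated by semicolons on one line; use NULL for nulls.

Evaluate left to right. First `books a INNER JOIN bridge b` on book_id: 4 row(s).
Then INNER JOIN `loans c` on grp_id: keep only rows whose b.grp_id appears in c.

(Kindred, 12); (Kindred, 13)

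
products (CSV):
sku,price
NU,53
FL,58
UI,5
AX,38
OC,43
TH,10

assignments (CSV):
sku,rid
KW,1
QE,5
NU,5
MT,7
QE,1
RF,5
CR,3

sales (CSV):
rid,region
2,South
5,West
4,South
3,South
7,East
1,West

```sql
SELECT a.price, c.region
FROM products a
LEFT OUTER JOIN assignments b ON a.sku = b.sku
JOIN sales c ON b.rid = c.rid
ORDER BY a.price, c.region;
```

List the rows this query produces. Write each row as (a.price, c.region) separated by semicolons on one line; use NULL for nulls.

Step 1 — a LEFT JOIN b on sku → 6 row(s).
Then INNER JOIN `sales c` on rid: keep only rows whose b.rid appears in c.

(53, West)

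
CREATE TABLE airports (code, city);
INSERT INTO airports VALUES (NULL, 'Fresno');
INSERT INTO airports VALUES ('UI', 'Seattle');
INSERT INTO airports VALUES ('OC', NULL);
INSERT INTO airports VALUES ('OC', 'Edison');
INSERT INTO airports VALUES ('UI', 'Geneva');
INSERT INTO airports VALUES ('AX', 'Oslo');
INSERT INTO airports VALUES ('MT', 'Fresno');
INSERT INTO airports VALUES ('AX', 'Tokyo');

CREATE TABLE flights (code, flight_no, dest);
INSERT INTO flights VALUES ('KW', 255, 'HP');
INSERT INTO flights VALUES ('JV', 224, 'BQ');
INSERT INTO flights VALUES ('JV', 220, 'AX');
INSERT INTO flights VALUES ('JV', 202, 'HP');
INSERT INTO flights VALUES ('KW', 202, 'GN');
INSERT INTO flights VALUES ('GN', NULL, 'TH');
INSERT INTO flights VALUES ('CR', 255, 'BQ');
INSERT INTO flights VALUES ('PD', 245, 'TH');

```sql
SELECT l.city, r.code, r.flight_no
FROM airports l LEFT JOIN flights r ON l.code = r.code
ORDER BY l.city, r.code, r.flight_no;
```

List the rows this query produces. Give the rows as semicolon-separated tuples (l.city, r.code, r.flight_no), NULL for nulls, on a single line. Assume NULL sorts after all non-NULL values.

LEFT JOIN keeps every row from `airports`; unmatched rows get NULL for `flights`'s columns.
Matching on l.code = r.code. A NULL in a compared column never satisfies the condition.
- l (code=NULL) has no partner → padded with NULL.
- l (code=UI) has no partner → padded with NULL.
- l (code=OC) has no partner → padded with NULL.
- l (code=OC) has no partner → padded with NULL.
- l (code=UI) has no partner → padded with NULL.
- l (code=AX) has no partner → padded with NULL.
- l (code=MT) has no partner → padded with NULL.
- l (code=AX) has no partner → padded with NULL.
After projecting and ordering:
l.city | r.code | r.flight_no
Edison | NULL | NULL
Fresno | NULL | NULL
Fresno | NULL | NULL
Geneva | NULL | NULL
Oslo | NULL | NULL
Seattle | NULL | NULL
Tokyo | NULL | NULL
NULL | NULL | NULL

(Edison, NULL, NULL); (Fresno, NULL, NULL); (Fresno, NULL, NULL); (Geneva, NULL, NULL); (Oslo, NULL, NULL); (Seattle, NULL, NULL); (Tokyo, NULL, NULL); (NULL, NULL, NULL)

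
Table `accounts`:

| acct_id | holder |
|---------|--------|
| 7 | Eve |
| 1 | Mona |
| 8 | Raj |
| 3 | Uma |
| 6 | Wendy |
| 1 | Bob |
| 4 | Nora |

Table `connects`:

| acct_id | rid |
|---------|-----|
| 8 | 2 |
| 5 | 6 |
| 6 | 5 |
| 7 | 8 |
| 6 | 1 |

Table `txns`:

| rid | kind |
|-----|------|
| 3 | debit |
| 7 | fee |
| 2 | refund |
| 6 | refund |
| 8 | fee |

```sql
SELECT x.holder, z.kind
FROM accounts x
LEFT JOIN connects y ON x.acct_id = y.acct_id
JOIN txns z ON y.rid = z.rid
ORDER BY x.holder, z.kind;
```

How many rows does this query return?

2

Evaluate left to right. First `accounts x LEFT JOIN connects y` on acct_id: 8 row(s).
Then INNER JOIN `txns z` on rid: keep only rows whose y.rid appears in z.
Result: 2 row(s).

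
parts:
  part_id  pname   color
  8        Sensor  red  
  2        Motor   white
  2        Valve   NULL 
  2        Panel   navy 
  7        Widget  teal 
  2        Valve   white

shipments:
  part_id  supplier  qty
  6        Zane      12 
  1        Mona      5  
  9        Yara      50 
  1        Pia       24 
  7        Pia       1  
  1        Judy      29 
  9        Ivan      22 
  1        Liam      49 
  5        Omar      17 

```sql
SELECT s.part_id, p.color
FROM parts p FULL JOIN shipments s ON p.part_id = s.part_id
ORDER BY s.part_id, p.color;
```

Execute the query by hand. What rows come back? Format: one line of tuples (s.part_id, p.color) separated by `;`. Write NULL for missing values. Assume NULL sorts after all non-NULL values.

FULL OUTER JOIN keeps every row from both sides; unmatched rows get NULL for the other side's columns.
Matching on p.part_id = s.part_id.
- p (part_id=8) has no partner → padded with NULL.
- p (part_id=2) has no partner → padded with NULL.
- p (part_id=2) has no partner → padded with NULL.
- p (part_id=2) has no partner → padded with NULL.
- p (part_id=7) pairs with 1 row(s) of s.
- p (part_id=2) has no partner → padded with NULL.
- 8 s row(s) had no p match → kept, p columns NULL.

(1, NULL); (1, NULL); (1, NULL); (1, NULL); (5, NULL); (6, NULL); (7, teal); (9, NULL); (9, NULL); (NULL, navy); (NULL, red); (NULL, white); (NULL, white); (NULL, NULL)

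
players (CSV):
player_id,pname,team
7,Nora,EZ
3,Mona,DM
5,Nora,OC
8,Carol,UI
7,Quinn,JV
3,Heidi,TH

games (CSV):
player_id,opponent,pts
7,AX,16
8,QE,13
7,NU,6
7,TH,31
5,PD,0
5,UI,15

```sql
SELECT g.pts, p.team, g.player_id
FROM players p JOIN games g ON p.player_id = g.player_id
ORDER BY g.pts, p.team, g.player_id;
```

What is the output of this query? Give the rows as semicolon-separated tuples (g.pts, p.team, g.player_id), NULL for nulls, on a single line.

(0, OC, 5); (6, EZ, 7); (6, JV, 7); (13, UI, 8); (15, OC, 5); (16, EZ, 7); (16, JV, 7); (31, EZ, 7); (31, JV, 7)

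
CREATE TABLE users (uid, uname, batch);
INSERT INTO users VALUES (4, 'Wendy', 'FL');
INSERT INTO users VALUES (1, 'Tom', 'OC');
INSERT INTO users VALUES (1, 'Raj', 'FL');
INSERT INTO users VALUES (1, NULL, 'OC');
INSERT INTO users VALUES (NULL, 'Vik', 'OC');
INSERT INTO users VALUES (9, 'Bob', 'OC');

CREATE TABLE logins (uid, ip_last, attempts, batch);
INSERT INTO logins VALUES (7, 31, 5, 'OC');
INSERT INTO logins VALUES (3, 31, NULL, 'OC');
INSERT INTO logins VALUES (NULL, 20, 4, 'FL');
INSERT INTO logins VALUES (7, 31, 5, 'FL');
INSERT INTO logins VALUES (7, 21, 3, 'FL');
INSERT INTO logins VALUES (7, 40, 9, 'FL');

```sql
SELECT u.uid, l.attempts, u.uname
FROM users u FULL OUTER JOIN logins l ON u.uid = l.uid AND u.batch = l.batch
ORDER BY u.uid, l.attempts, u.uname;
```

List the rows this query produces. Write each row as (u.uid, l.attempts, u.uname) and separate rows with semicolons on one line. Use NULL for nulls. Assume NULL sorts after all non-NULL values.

(1, NULL, Raj); (1, NULL, Tom); (1, NULL, NULL); (4, NULL, Wendy); (9, NULL, Bob); (NULL, 3, NULL); (NULL, 4, NULL); (NULL, 5, NULL); (NULL, 5, NULL); (NULL, 9, NULL); (NULL, NULL, Vik); (NULL, NULL, NULL)

FULL OUTER JOIN keeps every row from both sides; unmatched rows get NULL for the other side's columns.
Matching on u.uid = l.uid AND u.batch = l.batch. A NULL in a compared column never satisfies the condition.
Matched pairs: 0; unmatched u rows kept: 6; unmatched l rows kept: 6.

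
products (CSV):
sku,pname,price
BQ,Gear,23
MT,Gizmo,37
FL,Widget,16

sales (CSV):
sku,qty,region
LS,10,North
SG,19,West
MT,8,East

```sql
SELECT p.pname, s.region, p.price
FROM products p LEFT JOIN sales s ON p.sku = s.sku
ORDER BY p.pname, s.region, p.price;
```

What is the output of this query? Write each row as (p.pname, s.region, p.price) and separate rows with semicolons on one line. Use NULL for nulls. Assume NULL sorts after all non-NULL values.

(Gear, NULL, 23); (Gizmo, East, 37); (Widget, NULL, 16)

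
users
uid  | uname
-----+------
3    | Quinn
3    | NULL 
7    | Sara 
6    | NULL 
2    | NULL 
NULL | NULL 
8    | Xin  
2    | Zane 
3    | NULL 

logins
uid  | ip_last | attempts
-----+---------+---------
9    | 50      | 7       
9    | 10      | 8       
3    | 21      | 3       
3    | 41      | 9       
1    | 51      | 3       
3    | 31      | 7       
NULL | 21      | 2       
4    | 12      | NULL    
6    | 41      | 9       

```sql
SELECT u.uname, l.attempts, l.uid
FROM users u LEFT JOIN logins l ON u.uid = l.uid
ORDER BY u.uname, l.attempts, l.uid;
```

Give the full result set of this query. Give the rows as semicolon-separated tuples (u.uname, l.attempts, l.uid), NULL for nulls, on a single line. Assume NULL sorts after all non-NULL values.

(Quinn, 3, 3); (Quinn, 7, 3); (Quinn, 9, 3); (Sara, NULL, NULL); (Xin, NULL, NULL); (Zane, NULL, NULL); (NULL, 3, 3); (NULL, 3, 3); (NULL, 7, 3); (NULL, 7, 3); (NULL, 9, 3); (NULL, 9, 3); (NULL, 9, 6); (NULL, NULL, NULL); (NULL, NULL, NULL)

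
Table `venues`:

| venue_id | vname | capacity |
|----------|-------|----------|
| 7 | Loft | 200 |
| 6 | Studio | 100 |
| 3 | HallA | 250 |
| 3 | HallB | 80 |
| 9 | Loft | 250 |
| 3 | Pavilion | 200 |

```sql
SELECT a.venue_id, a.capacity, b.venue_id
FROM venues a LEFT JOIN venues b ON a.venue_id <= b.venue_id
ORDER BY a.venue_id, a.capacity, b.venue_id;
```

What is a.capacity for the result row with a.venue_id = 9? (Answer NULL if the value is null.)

250

LEFT JOIN keeps every row from `venues a`; unmatched rows get NULL for `venues b`'s columns.
Matching on a.venue_id <= b.venue_id.
Matched pairs: 24; unmatched a rows kept: 0.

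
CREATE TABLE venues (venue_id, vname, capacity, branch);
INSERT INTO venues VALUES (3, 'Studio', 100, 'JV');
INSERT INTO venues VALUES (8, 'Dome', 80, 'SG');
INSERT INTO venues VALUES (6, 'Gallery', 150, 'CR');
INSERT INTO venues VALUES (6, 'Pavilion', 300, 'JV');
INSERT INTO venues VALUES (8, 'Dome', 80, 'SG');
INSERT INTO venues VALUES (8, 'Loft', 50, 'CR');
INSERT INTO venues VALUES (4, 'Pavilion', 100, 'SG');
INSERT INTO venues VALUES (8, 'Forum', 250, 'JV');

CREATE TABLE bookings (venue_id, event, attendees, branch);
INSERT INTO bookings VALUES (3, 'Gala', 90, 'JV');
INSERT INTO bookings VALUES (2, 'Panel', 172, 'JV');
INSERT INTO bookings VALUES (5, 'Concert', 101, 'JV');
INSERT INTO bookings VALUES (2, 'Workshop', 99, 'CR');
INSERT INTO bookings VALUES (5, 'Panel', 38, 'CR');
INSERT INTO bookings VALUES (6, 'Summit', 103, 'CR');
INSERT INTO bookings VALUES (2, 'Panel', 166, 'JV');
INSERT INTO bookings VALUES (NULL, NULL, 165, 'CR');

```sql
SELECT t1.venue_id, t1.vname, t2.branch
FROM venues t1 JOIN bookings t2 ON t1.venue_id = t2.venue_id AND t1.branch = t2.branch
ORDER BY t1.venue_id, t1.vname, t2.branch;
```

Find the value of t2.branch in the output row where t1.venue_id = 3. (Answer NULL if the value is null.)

JV

INNER JOIN keeps only pairs where the ON condition holds.
Matching on t1.venue_id = t2.venue_id AND t1.branch = t2.branch. A NULL in a compared column never satisfies the condition.
Matched pairs: 2.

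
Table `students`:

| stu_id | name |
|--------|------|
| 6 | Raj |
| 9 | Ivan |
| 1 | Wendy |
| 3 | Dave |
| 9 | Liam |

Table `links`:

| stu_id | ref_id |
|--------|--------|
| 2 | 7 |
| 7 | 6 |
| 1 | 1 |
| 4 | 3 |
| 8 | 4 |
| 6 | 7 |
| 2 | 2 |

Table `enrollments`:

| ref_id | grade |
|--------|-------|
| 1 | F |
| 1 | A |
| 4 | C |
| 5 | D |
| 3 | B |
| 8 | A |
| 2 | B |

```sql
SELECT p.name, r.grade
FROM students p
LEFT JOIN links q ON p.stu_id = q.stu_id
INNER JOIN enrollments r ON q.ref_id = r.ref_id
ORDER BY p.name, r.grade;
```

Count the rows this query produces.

2

Joins associate left-to-right: students LEFT JOIN links on stu_id gives 5 intermediate row(s).
Then INNER JOIN `enrollments r` on ref_id: keep only rows whose q.ref_id appears in r.
Result: 2 row(s).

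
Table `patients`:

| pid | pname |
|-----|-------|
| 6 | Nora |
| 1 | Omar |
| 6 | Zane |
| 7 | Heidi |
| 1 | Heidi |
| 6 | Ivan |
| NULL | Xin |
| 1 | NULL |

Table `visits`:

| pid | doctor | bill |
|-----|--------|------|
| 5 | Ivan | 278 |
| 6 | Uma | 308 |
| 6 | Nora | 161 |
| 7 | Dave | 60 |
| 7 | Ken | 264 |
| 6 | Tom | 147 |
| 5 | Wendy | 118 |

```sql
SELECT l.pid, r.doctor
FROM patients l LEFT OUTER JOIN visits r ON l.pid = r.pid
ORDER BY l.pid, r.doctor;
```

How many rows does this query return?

15

LEFT JOIN keeps every row from `patients`; unmatched rows get NULL for `visits`'s columns.
Matching on l.pid = r.pid. A NULL in a compared column never satisfies the condition.
Matched pairs: 11; unmatched l rows kept: 4.
Total: 11 matched + 4 padded = 15 rows.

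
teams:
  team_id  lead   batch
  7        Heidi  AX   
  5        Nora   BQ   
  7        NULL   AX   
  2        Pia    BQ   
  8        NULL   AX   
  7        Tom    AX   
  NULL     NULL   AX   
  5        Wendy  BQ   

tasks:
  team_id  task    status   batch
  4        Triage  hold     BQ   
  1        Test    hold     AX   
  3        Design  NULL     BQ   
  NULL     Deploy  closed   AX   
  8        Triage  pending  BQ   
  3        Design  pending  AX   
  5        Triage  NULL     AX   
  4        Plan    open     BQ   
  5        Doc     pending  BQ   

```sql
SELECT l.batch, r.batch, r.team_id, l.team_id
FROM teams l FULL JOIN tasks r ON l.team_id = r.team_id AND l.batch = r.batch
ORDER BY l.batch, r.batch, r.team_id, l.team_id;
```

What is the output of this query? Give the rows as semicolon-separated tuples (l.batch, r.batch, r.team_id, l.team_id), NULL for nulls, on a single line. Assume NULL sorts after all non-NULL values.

(AX, NULL, NULL, 7); (AX, NULL, NULL, 7); (AX, NULL, NULL, 7); (AX, NULL, NULL, 8); (AX, NULL, NULL, NULL); (BQ, BQ, 5, 5); (BQ, BQ, 5, 5); (BQ, NULL, NULL, 2); (NULL, AX, 1, NULL); (NULL, AX, 3, NULL); (NULL, AX, 5, NULL); (NULL, AX, NULL, NULL); (NULL, BQ, 3, NULL); (NULL, BQ, 4, NULL); (NULL, BQ, 4, NULL); (NULL, BQ, 8, NULL)

FULL OUTER JOIN keeps every row from both sides; unmatched rows get NULL for the other side's columns.
Matching on l.team_id = r.team_id AND l.batch = r.batch. A NULL in a compared column never satisfies the condition.
- l[0] team_id=7, batch=AX → no match; kept with NULLs on the r side.
- l[1] team_id=5, batch=BQ → 1 match(es) in r → 1 row(s).
- l[2] team_id=7, batch=AX → no match; kept with NULLs on the r side.
- l[3] team_id=2, batch=BQ → no match; kept with NULLs on the r side.
- l[4] team_id=8, batch=AX → no match; kept with NULLs on the r side.
- l[5] team_id=7, batch=AX → no match; kept with NULLs on the r side.
- l[6] team_id=NULL, batch=AX → no match; kept with NULLs on the r side.
- l[7] team_id=5, batch=BQ → 1 match(es) in r → 1 row(s).
- 8 row(s) from r found no l partner → padded with NULL.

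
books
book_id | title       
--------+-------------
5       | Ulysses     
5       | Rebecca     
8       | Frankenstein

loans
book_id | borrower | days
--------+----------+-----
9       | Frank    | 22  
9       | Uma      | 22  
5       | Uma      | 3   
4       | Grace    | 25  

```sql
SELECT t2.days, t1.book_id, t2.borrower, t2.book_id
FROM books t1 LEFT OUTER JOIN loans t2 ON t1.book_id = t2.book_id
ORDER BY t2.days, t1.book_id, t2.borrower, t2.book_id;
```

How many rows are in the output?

3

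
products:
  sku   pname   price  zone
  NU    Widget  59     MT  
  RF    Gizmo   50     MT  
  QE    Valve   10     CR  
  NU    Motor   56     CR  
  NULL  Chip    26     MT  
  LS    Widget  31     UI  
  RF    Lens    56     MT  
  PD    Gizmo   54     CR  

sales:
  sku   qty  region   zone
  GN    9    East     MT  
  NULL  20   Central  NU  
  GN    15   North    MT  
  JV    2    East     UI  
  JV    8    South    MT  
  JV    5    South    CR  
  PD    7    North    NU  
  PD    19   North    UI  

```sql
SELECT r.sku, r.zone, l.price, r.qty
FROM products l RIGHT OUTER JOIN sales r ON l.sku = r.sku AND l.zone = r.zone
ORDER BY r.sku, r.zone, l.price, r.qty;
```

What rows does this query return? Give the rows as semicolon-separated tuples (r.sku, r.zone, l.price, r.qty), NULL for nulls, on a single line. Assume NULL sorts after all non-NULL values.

RIGHT JOIN keeps every row from `sales`; unmatched rows get NULL for `products`'s columns.
Matching on l.sku = r.sku AND l.zone = r.zone. A NULL in a compared column never satisfies the condition.
Matched pairs: 0; unmatched r rows kept: 8.

(GN, MT, NULL, 9); (GN, MT, NULL, 15); (JV, CR, NULL, 5); (JV, MT, NULL, 8); (JV, UI, NULL, 2); (PD, NU, NULL, 7); (PD, UI, NULL, 19); (NULL, NU, NULL, 20)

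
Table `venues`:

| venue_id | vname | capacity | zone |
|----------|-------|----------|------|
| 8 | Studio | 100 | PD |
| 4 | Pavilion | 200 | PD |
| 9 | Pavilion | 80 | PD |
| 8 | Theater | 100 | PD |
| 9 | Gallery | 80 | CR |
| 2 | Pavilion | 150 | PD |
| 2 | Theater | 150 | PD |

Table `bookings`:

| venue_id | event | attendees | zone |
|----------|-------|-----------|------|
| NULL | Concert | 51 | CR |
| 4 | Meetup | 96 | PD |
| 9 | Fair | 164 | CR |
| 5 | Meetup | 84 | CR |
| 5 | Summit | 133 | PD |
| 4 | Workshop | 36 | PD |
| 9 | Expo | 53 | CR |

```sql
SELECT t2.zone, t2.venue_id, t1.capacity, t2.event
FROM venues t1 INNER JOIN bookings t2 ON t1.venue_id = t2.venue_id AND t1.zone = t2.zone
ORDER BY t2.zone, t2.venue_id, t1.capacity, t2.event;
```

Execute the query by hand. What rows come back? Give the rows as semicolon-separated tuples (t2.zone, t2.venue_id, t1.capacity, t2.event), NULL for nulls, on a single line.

(CR, 9, 80, Expo); (CR, 9, 80, Fair); (PD, 4, 200, Meetup); (PD, 4, 200, Workshop)

INNER JOIN keeps only pairs where the ON condition holds.
Matching on t1.venue_id = t2.venue_id AND t1.zone = t2.zone. A NULL in a compared column never satisfies the condition.
- venue_id=8, zone=PD: no matching t2 row, dropped.
- venue_id=4, zone=PD: 2 matching t2 row(s), so 2 row(s) emitted.
- venue_id=9, zone=PD: no matching t2 row, dropped.
- venue_id=8, zone=PD: no matching t2 row, dropped.
- venue_id=9, zone=CR: 2 matching t2 row(s), so 2 row(s) emitted.
- venue_id=2, zone=PD: no matching t2 row, dropped.
- venue_id=2, zone=PD: no matching t2 row, dropped.
After projecting and ordering:
t2.zone | t2.venue_id | t1.capacity | t2.event
CR | 9 | 80 | Expo
CR | 9 | 80 | Fair
PD | 4 | 200 | Meetup
PD | 4 | 200 | Workshop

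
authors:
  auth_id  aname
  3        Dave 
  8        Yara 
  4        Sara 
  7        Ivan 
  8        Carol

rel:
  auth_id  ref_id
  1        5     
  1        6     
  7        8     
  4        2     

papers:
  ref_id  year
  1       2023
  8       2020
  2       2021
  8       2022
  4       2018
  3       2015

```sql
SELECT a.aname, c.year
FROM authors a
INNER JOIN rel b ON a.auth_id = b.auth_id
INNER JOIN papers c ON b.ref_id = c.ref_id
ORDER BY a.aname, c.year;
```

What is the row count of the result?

3

Step 1 — a INNER JOIN b on auth_id → 2 row(s).
Then INNER JOIN `papers c` on ref_id: keep only rows whose b.ref_id appears in c.
Result: 3 row(s).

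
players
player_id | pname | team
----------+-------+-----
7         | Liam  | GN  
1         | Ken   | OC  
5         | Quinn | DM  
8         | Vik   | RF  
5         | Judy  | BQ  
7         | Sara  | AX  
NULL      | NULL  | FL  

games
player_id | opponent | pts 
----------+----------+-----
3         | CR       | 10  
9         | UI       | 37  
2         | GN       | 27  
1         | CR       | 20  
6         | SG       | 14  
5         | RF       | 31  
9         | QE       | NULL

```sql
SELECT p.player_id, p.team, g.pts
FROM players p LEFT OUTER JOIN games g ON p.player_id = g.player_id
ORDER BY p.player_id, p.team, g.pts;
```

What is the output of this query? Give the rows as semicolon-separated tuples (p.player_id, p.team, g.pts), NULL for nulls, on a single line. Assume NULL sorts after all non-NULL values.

LEFT JOIN keeps every row from `players`; unmatched rows get NULL for `games`'s columns.
Matching on p.player_id = g.player_id. A NULL in a compared column never satisfies the condition.
- p row (player_id=7): no match → kept, g columns NULL.
- p row (player_id=1): matches 1 g row(s) → 1 output row(s).
- p row (player_id=5): matches 1 g row(s) → 1 output row(s).
- p row (player_id=8): no match → kept, g columns NULL.
- p row (player_id=5): matches 1 g row(s) → 1 output row(s).
- p row (player_id=7): no match → kept, g columns NULL.
- p row (player_id=NULL): no match → kept, g columns NULL.
After projecting and ordering:
p.player_id | p.team | g.pts
1 | OC | 20
5 | BQ | 31
5 | DM | 31
7 | AX | NULL
7 | GN | NULL
8 | RF | NULL
NULL | FL | NULL

(1, OC, 20); (5, BQ, 31); (5, DM, 31); (7, AX, NULL); (7, GN, NULL); (8, RF, NULL); (NULL, FL, NULL)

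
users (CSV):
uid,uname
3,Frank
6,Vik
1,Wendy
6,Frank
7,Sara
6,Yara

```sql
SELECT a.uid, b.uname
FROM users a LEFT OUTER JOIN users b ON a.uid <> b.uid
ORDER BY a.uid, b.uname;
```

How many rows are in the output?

24

LEFT JOIN keeps every row from `users a`; unmatched rows get NULL for `users b`'s columns.
Matching on a.uid <> b.uid.
- uid=3: 5 matching b row(s), so 5 row(s) emitted.
- uid=6: 3 matching b row(s), so 3 row(s) emitted.
- uid=1: 5 matching b row(s), so 5 row(s) emitted.
- uid=6: 3 matching b row(s), so 3 row(s) emitted.
- uid=7: 5 matching b row(s), so 5 row(s) emitted.
- uid=6: 3 matching b row(s), so 3 row(s) emitted.
Total: 24 rows.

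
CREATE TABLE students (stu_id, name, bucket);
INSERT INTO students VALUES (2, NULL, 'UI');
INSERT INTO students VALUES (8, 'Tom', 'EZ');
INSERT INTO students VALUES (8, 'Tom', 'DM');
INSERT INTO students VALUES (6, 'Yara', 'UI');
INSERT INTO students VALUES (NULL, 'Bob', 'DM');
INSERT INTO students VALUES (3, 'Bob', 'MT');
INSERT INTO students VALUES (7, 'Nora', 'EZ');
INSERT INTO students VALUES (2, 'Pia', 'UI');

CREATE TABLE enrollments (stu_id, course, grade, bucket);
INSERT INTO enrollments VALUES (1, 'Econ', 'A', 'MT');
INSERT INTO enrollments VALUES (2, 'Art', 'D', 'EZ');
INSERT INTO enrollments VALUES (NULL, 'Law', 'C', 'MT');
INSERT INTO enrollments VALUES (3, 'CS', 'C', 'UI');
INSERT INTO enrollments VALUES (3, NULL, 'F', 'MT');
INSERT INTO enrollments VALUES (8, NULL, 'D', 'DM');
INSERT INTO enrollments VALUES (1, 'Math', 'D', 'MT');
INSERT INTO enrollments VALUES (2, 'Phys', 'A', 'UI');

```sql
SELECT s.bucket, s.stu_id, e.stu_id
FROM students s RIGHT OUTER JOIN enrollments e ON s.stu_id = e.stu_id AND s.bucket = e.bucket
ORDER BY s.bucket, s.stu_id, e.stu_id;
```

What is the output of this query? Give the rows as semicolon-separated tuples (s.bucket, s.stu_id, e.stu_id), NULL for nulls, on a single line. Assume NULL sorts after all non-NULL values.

RIGHT JOIN keeps every row from `enrollments`; unmatched rows get NULL for `students`'s columns.
Matching on s.stu_id = e.stu_id AND s.bucket = e.bucket. A NULL in a compared column never satisfies the condition.
- stu_id=2, bucket=UI: 1 matching e row(s), so 1 row(s) emitted.
- stu_id=8, bucket=EZ: no matching e row.
- stu_id=8, bucket=DM: 1 matching e row(s), so 1 row(s) emitted.
- stu_id=6, bucket=UI: no matching e row.
- stu_id=NULL, bucket=DM: no matching e row.
- stu_id=3, bucket=MT: 1 matching e row(s), so 1 row(s) emitted.
- stu_id=7, bucket=EZ: no matching e row.
- stu_id=2, bucket=UI: 1 matching e row(s), so 1 row(s) emitted.
- 5 e row(s) had no s match → kept, s columns NULL.
After projecting and ordering:
s.bucket | s.stu_id | e.stu_id
DM | 8 | 8
MT | 3 | 3
UI | 2 | 2
UI | 2 | 2
NULL | NULL | 1
NULL | NULL | 1
NULL | NULL | 2
NULL | NULL | 3
NULL | NULL | NULL

(DM, 8, 8); (MT, 3, 3); (UI, 2, 2); (UI, 2, 2); (NULL, NULL, 1); (NULL, NULL, 1); (NULL, NULL, 2); (NULL, NULL, 3); (NULL, NULL, NULL)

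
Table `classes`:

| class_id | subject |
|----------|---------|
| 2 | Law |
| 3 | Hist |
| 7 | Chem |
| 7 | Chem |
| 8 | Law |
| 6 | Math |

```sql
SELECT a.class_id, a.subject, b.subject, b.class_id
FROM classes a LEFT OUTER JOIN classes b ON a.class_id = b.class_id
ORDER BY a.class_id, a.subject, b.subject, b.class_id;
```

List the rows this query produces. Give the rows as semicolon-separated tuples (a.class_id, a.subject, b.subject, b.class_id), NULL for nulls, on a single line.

(2, Law, Law, 2); (3, Hist, Hist, 3); (6, Math, Math, 6); (7, Chem, Chem, 7); (7, Chem, Chem, 7); (7, Chem, Chem, 7); (7, Chem, Chem, 7); (8, Law, Law, 8)

LEFT JOIN keeps every row from `classes a`; unmatched rows get NULL for `classes b`'s columns.
Matching on a.class_id = b.class_id.
Matched pairs: 8; unmatched a rows kept: 0.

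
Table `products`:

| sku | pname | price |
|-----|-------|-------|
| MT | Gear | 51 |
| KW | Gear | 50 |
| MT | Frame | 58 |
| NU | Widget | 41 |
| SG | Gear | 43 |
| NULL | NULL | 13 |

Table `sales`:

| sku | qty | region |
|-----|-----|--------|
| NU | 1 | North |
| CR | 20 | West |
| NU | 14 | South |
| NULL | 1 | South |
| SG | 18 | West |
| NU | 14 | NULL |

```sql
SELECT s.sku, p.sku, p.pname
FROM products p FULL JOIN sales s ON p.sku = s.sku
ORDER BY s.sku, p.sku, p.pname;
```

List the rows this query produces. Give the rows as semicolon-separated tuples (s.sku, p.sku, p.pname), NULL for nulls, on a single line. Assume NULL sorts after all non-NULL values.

FULL OUTER JOIN keeps every row from both sides; unmatched rows get NULL for the other side's columns.
Matching on p.sku = s.sku. A NULL in a compared column never satisfies the condition.
- p[0] sku=MT → no match; kept with NULLs on the s side.
- p[1] sku=KW → no match; kept with NULLs on the s side.
- p[2] sku=MT → no match; kept with NULLs on the s side.
- p[3] sku=NU → 3 match(es) in s → 3 row(s).
- p[4] sku=SG → 1 match(es) in s → 1 row(s).
- p[5] sku=NULL → no match; kept with NULLs on the s side.
- plus 2 unmatched s row(s), each kept with NULL p columns.
After projecting and ordering:
s.sku | p.sku | p.pname
CR | NULL | NULL
NU | NU | Widget
NU | NU | Widget
NU | NU | Widget
SG | SG | Gear
NULL | KW | Gear
NULL | MT | Frame
NULL | MT | Gear
NULL | NULL | NULL
NULL | NULL | NULL

(CR, NULL, NULL); (NU, NU, Widget); (NU, NU, Widget); (NU, NU, Widget); (SG, SG, Gear); (NULL, KW, Gear); (NULL, MT, Frame); (NULL, MT, Gear); (NULL, NULL, NULL); (NULL, NULL, NULL)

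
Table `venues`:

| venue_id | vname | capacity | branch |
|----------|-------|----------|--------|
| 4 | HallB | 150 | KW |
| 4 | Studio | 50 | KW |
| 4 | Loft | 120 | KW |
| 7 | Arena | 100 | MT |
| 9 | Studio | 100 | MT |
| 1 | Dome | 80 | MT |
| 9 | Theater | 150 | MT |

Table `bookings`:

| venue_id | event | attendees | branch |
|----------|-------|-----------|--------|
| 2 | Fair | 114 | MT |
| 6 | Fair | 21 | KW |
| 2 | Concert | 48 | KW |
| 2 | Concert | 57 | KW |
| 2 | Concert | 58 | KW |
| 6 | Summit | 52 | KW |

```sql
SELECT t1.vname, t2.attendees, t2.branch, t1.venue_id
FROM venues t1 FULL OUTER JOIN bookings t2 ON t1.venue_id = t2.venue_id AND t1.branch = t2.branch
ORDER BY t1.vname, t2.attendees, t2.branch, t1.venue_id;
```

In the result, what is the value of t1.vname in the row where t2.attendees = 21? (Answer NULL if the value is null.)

NULL

FULL OUTER JOIN keeps every row from both sides; unmatched rows get NULL for the other side's columns.
Matching on t1.venue_id = t2.venue_id AND t1.branch = t2.branch.
- venue_id=4, branch=KW: no t2 row matches, row kept with t2 columns NULL.
- venue_id=4, branch=KW: no t2 row matches, row kept with t2 columns NULL.
- venue_id=4, branch=KW: no t2 row matches, row kept with t2 columns NULL.
- venue_id=7, branch=MT: no t2 row matches, row kept with t2 columns NULL.
- venue_id=9, branch=MT: no t2 row matches, row kept with t2 columns NULL.
- venue_id=1, branch=MT: no t2 row matches, row kept with t2 columns NULL.
- venue_id=9, branch=MT: no t2 row matches, row kept with t2 columns NULL.
- plus 6 unmatched t2 row(s), each kept with NULL t1 columns.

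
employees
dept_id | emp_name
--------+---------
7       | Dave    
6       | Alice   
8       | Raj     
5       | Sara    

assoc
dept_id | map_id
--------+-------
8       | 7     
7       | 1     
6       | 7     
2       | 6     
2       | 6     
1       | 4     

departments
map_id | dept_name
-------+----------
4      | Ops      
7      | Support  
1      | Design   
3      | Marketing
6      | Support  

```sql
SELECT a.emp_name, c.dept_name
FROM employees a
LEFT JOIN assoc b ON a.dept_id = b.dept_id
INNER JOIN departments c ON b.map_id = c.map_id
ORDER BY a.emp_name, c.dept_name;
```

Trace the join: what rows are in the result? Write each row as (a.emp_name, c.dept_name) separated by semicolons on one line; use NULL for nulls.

(Alice, Support); (Dave, Design); (Raj, Support)

Step 1 — a LEFT JOIN b on dept_id → 4 row(s).
Then INNER JOIN `departments c` on map_id: keep only rows whose b.map_id appears in c.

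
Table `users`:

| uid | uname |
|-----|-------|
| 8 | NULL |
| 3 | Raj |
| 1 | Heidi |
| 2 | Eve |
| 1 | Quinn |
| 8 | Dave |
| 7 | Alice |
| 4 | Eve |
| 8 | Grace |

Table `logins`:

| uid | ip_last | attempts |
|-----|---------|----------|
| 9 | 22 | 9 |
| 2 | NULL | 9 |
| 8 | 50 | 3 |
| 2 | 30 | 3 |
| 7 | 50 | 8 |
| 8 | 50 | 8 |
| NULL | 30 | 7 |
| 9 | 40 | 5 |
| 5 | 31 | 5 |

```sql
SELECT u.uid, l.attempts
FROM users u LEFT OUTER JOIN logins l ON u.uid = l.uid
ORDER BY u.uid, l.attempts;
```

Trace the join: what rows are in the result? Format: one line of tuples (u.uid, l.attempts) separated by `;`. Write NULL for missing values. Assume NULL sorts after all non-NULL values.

(1, NULL); (1, NULL); (2, 3); (2, 9); (3, NULL); (4, NULL); (7, 8); (8, 3); (8, 3); (8, 3); (8, 8); (8, 8); (8, 8)

LEFT JOIN keeps every row from `users`; unmatched rows get NULL for `logins`'s columns.
Matching on u.uid = l.uid. A NULL in a compared column never satisfies the condition.
- u[0] uid=8 → 2 match(es) in l → 2 row(s).
- u[1] uid=3 → no match; kept with NULLs on the l side.
- u[2] uid=1 → no match; kept with NULLs on the l side.
- u[3] uid=2 → 2 match(es) in l → 2 row(s).
- u[4] uid=1 → no match; kept with NULLs on the l side.
- u[5] uid=8 → 2 match(es) in l → 2 row(s).
- u[6] uid=7 → 1 match(es) in l → 1 row(s).
- u[7] uid=4 → no match; kept with NULLs on the l side.
- u[8] uid=8 → 2 match(es) in l → 2 row(s).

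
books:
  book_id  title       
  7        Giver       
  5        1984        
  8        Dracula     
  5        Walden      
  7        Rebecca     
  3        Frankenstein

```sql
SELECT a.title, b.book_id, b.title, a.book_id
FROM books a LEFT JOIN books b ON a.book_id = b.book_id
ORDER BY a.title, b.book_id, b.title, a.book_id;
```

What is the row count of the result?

10

LEFT JOIN keeps every row from `books a`; unmatched rows get NULL for `books b`'s columns.
Matching on a.book_id = b.book_id.
Matched pairs: 10; unmatched a rows kept: 0.
Total: 10 rows.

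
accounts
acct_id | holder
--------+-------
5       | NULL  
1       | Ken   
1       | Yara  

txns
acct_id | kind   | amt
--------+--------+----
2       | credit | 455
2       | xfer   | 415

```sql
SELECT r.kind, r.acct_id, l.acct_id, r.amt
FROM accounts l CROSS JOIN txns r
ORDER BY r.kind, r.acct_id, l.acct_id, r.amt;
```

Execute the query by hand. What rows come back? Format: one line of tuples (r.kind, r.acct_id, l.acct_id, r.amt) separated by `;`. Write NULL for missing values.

(credit, 2, 1, 455); (credit, 2, 1, 455); (credit, 2, 5, 455); (xfer, 2, 1, 415); (xfer, 2, 1, 415); (xfer, 2, 5, 415)

CROSS JOIN pairs every row of `accounts` with every row of `txns`: 3 × 2 = 6 rows.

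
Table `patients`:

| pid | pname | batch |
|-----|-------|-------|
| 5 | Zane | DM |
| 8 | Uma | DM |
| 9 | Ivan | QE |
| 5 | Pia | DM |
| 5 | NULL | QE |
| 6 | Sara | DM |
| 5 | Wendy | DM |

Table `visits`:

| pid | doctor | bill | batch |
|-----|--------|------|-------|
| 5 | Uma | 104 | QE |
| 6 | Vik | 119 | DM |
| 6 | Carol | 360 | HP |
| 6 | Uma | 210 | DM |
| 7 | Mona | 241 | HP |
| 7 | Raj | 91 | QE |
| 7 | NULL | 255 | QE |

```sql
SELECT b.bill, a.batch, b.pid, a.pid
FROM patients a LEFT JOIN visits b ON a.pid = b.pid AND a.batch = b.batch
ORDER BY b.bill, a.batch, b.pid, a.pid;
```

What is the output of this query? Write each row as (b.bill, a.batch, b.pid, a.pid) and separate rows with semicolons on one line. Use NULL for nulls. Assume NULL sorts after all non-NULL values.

(104, QE, 5, 5); (119, DM, 6, 6); (210, DM, 6, 6); (NULL, DM, NULL, 5); (NULL, DM, NULL, 5); (NULL, DM, NULL, 5); (NULL, DM, NULL, 8); (NULL, QE, NULL, 9)

LEFT JOIN keeps every row from `patients`; unmatched rows get NULL for `visits`'s columns.
Matching on a.pid = b.pid AND a.batch = b.batch.
- a row (pid=5, batch=DM): no match → kept, b columns NULL.
- a row (pid=8, batch=DM): no match → kept, b columns NULL.
- a row (pid=9, batch=QE): no match → kept, b columns NULL.
- a row (pid=5, batch=DM): no match → kept, b columns NULL.
- a row (pid=5, batch=QE): matches 1 b row(s) → 1 output row(s).
- a row (pid=6, batch=DM): matches 2 b row(s) → 2 output row(s).
- a row (pid=5, batch=DM): no match → kept, b columns NULL.
After projecting and ordering:
b.bill | a.batch | b.pid | a.pid
104 | QE | 5 | 5
119 | DM | 6 | 6
210 | DM | 6 | 6
NULL | DM | NULL | 5
NULL | DM | NULL | 5
NULL | DM | NULL | 5
NULL | DM | NULL | 8
NULL | QE | NULL | 9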